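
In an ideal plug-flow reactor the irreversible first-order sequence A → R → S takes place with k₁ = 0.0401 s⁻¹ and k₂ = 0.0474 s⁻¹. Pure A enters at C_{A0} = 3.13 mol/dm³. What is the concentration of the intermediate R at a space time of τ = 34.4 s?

0.961 mol/dm³

For first-order series with pure A initially, C_R(τ) = k₁C_{A0}/(k₂−k₁)·(e^(−k₁τ) − e^(−k₂τ)).
e^(−k₁τ) = e^(−0.0401×34.4) = e^(−1.379) = 0.2517; e^(−k₂τ) = e^(−1.631) = 0.1958.
C_R = 0.0401×3.13/(0.0474−0.0401) × (0.2517−0.1958) = 17.19×0.05590 = 0.9611 mol/dm³.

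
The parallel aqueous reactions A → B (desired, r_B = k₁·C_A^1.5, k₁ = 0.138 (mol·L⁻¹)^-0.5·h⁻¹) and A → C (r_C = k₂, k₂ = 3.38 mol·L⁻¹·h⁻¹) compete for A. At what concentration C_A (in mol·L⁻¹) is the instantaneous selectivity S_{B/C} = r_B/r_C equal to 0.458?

5.01 mol·L⁻¹

S_{B/C} = (k₁/k₂)·C_A^1.5 ⇒ C_A = (S·k₂/k₁)^(1/1.5).
= (0.458×3.38/0.138)^(0.6667) = (11.22)^(0.6667) = 5.01 mol·L⁻¹.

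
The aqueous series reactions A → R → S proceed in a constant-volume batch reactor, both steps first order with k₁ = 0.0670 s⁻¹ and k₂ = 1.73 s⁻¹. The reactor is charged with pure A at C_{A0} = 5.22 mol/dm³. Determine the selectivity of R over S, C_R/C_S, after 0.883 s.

For first-order series with pure A initially, C_R(t) = k₁C_{A0}/(k₂−k₁)·(e^(−k₁t) − e^(−k₂t)).
e^(−k₁t) = e^(−0.0670×0.883) = e^(−0.05916) = 0.9426; e^(−k₂t) = e^(−1.528) = 0.2171.
C_R = 0.0670×5.22/(1.73−0.0670) × (0.9426−0.2171) = 0.2103×0.7255 = 0.1526 mol/dm³.
C_A = C_{A0}e^(−k₁t) = 4.920 mol/dm³, so C_S = C_{A0}−C_A−C_R = 0.1473 mol/dm³; C_R/C_S = 1.04.

1.04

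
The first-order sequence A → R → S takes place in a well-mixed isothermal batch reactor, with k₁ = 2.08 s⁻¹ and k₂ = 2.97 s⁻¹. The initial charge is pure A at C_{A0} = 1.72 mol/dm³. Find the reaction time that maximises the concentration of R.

0.400 s

The intermediate peaks when r₁ = r₂, i.e. k₁e^(−k₁t) = k₂e^(−k₂t), giving t_opt = ln(k₂/k₁)/(k₂−k₁).
= ln(2.97/2.08)/(2.97−2.08) = ln(1.428)/0.8900 = 0.3562/0.8900 = 0.400 s.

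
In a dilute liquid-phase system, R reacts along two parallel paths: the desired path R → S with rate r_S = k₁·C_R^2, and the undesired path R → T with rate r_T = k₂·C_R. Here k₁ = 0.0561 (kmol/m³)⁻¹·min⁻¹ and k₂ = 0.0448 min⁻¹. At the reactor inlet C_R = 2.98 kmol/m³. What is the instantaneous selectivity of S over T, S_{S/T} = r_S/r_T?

3.73

S_{S/T} = r_S/r_T = (k₁·C_R^2)/(k₂·C_R) = (k₁/k₂)·C_R.
= (0.0561×2.980^2) / (0.0448×2.980) = 0.4982/0.1335 = 3.73.
Since the desired path is higher order in R, keeping C_R high (PFR or concentrated feed) favours S.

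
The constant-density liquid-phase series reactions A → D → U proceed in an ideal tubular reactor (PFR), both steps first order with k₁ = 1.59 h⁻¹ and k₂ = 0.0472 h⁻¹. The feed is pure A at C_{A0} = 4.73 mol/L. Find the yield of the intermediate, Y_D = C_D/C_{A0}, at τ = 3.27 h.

Solving the coupled first-order balances gives C_D(τ) = [k₁/(k₂−k₁)]·C_{A0}·(e^(−k₁τ) − e^(−k₂τ)).
e^(−k₁τ) = e^(−1.59×3.27) = e^(−5.199) = 0.005520; e^(−k₂τ) = e^(−0.1543) = 0.8570.
C_D = 1.59×4.73/(0.0472−1.59) × (0.005520−0.8570) = (-4.875)×(-0.8515) = 4.151 mol/L.
Y_D = C_D/C_{A0} = 4.151/4.73 = 0.878.

0.878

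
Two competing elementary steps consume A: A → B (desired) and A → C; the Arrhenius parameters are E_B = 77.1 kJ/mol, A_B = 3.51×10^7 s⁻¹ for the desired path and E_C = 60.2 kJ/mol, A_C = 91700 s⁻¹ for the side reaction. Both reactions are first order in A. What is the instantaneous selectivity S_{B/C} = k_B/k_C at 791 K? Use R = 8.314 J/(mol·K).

29.3

k_B/k_C = (A_B/A_C)·exp[−(E_B−E_C)/(RT)] = (A_B/A_C)·exp[(E_C−E_B)/(RT)].
(E_C−E_B)/(RT) = (60.2−77.1)×10³/(8.314×791) = -16900/6576 = -2.570.
k_B/k_C = (3.51×10^7/91700)·exp(-2.570) = 382.8 × 0.07655 = 29.3.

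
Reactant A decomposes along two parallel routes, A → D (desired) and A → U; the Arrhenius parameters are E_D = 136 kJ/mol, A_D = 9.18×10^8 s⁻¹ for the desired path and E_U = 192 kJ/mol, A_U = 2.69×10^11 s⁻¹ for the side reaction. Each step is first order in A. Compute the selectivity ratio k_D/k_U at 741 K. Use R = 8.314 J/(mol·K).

30.3

Since both paths have the same order in A, the concentration cancels and S_{D/U} = k_D/k_U = (A_D/A_U)·exp[(E_U−E_D)/(RT)].
(E_U−E_D)/(RT) = (192−136)×10³/(8.314×741) = 56000/6161 = 9.090.
k_D/k_U = (9.18×10^8/2.69×10^11)·exp(9.090) = 0.003413 × 8865 = 30.3.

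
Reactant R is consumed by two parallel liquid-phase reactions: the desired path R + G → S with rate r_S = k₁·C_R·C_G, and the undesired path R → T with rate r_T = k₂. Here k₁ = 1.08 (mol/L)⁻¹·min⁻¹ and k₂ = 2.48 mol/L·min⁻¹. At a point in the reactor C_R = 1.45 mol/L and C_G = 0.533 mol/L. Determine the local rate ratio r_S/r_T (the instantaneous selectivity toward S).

0.337

S_{S/T} = r_S/r_T = (k₁·C_R·C_G)/(k₂) = (k₁/k₂)·C_R·C_G.
= (1.08×1.450×0.5330) / (2.48) = 0.8347/2.480 = 0.337.
Since the desired path is higher order in R, keeping C_R high (PFR or concentrated feed) favours S.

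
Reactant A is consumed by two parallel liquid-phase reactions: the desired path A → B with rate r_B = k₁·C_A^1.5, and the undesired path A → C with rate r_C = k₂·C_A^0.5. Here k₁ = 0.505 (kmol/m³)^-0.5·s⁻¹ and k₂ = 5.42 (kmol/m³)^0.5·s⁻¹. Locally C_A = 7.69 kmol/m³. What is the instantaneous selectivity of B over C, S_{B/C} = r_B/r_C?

0.717

S_{B/C} = r_B/r_C = (k₁·C_A^1.5)/(k₂·C_A^0.5) = (k₁/k₂)·C_A.
= (0.505×7.690^1.5) / (5.42×7.690^0.5) = 10.77/15.03 = 0.717.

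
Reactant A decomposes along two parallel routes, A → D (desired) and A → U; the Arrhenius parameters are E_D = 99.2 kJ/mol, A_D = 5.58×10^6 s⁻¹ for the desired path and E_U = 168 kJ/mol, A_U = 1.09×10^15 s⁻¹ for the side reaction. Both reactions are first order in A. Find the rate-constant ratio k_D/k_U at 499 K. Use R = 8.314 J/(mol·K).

0.0815

With equal orders, S_{D/U} = k_D/k_U = (A_D/A_U)·exp[(E_U−E_D)/(RT)].
(E_U−E_D)/(RT) = (168−99.2)×10³/(8.314×499) = 68800/4149 = 16.58.
k_D/k_U = (5.58×10^6/1.09×10^15)·exp(16.58) = 5.119×10^-9 × 1.593×10^7 = 0.0815.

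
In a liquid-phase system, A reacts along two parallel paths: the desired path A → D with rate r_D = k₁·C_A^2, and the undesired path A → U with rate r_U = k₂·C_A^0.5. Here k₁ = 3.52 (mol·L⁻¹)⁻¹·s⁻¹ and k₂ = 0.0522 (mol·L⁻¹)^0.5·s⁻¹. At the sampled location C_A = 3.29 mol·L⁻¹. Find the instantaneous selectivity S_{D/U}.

402

S_{D/U} = r_D/r_U = (k₁·C_A^2)/(k₂·C_A^0.5) = (k₁/k₂)·C_A^1.5.
= (3.52×3.290^2) / (0.0522×3.290^0.5) = 38.10/0.09468 = 402.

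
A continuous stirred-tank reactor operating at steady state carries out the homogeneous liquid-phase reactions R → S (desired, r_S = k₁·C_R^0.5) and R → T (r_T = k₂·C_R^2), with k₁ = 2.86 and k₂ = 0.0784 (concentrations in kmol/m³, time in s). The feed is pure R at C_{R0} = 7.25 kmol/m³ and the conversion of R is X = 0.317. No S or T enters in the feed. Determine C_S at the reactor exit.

1.77 kmol/m³

Exit C_R = C_{R0}(1−X) = 7.25×0.683 = 4.952 kmol/m³.
A CSTR operates uniformly at the exit composition, giving r_S = 6.364 and r_T = 1.922 (each k·C_R^n at C_R = 4.952).
Fraction of consumed R going to S: r_S/(r_S+r_T) = 0.7680.
C_S = 0.7680·C_{R0}·X = 0.7680×7.25×0.317 = 1.77 kmol/m³.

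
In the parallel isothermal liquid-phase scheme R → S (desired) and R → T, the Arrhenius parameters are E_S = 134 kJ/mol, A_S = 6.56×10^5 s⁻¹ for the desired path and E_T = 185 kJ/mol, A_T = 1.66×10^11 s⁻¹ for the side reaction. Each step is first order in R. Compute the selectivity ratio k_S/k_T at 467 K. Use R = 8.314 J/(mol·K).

Since both paths have the same order in R, the concentration cancels and S_{S/T} = k_S/k_T = (A_S/A_T)·exp[(E_T−E_S)/(RT)].
(E_T−E_S)/(RT) = (185−134)×10³/(8.314×467) = 51000/3883 = 13.14.
k_S/k_T = (6.56×10^5/1.66×10^11)·exp(13.14) = 3.952×10^-6 × 5.066×10^5 = 2.00.
Since E_S < E_T, lowering the temperature improves selectivity toward S.

2.00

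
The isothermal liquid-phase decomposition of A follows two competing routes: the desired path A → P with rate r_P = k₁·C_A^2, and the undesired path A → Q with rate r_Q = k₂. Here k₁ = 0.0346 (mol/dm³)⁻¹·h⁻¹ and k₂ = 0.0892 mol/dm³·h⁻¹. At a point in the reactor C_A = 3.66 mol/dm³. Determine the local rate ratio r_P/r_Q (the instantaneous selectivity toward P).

5.20

S_{P/Q} = r_P/r_Q = (k₁·C_A^2)/(k₂) = (k₁/k₂)·C_A^2.
= (0.0346×3.660^2) / (0.0892) = 0.4635/0.08920 = 5.20.
Since the desired path is higher order in A, keeping C_A high (PFR or concentrated feed) favours P.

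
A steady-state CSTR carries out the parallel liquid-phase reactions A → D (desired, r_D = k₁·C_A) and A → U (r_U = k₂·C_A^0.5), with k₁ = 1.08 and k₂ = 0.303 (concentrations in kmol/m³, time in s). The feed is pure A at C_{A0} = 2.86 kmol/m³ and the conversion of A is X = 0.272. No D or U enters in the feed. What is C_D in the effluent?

Exit C_A = C_{A0}(1−X) = 2.86×0.728 = 2.082 kmol/m³.
Rates in a CSTR are evaluated at the outlet concentration: r_D = 1.08×2.082 = 2.249, r_U = 0.303×2.082^0.5 = 0.4372.
Fraction of consumed A going to D: r_D/(r_D+r_U) = 0.8372.
C_D = 0.8372·C_{A0}·X = 0.8372×2.86×0.272 = 0.651 kmol/m³.

0.651 kmol/m³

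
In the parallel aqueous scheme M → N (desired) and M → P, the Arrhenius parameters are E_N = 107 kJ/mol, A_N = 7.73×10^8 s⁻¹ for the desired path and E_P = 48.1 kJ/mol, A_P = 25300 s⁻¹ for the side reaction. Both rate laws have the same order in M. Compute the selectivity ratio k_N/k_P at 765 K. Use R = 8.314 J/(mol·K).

2.91

With equal orders, S_{N/P} = k_N/k_P = (A_N/A_P)·exp[(E_P−E_N)/(RT)].
(E_P−E_N)/(RT) = (48.1−107)×10³/(8.314×765) = -58900/6360 = -9.261.
k_N/k_P = (7.73×10^8/25300)·exp(-9.261) = 30553 × 9.509×10^-5 = 2.91.
Since E_N > E_P, raising the temperature improves selectivity toward N.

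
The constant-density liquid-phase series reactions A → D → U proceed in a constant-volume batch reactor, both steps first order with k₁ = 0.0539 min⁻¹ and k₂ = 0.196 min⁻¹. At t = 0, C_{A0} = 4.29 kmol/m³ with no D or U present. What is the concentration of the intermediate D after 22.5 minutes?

0.464 kmol/m³

Solving the coupled first-order balances gives C_D(t) = [k₁/(k₂−k₁)]·C_{A0}·(e^(−k₁t) − e^(−k₂t)).
e^(−k₁t) = e^(−0.0539×22.5) = e^(−1.213) = 0.2974; e^(−k₂t) = e^(−4.410) = 0.01216.
C_D = 0.0539×4.29/(0.196−0.0539) × (0.2974−0.01216) = 1.627×0.2852 = 0.4641 kmol/m³.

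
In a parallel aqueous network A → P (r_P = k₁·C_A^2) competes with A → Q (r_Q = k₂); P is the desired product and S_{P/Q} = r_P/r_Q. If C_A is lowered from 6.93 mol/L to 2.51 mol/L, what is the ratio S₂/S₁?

0.131

S_{P/Q} = (k₁/k₂)·C_A^2, so S₂/S₁ = (C_{A,2}/C_{A,1})^2.
= (2.51/6.93)^2 = (0.3622)^2 = 0.131.
Selectivity toward P falls as C_A falls — high-concentration operation is favoured.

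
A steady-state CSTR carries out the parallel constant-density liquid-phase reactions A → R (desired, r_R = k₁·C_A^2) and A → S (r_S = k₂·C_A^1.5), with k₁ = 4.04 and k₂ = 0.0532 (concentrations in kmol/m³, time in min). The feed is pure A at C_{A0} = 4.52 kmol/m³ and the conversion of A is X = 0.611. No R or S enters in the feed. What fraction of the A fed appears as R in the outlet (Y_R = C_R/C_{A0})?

Exit C_A = C_{A0}(1−X) = 4.52×0.389 = 1.758 kmol/m³.
A CSTR operates uniformly at the exit composition, giving r_R = 12.49 and r_S = 0.1240 (each k·C_A^n at C_A = 1.758).
Fraction of consumed A going to R: r_R/(r_R+r_S) = 0.9902.
C_R = 0.9902·C_{A0}·X = 0.9902×4.52×0.611 = 2.73 kmol/m³; Y_R = C_R/C_{A0} = 0.605.

0.605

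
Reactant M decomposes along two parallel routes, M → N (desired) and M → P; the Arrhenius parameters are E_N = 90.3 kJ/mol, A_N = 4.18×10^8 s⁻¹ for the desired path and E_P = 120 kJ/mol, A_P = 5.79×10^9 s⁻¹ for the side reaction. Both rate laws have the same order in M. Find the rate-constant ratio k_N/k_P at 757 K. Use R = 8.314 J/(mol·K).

With equal orders, S_{N/P} = k_N/k_P = (A_N/A_P)·exp[(E_P−E_N)/(RT)].
(E_P−E_N)/(RT) = (120−90.3)×10³/(8.314×757) = 29700/6294 = 4.719.
k_N/k_P = (4.18×10^8/5.79×10^9)·exp(4.719) = 0.07219 × 112.1 = 8.09.
Since E_N < E_P, lowering the temperature improves selectivity toward N.

8.09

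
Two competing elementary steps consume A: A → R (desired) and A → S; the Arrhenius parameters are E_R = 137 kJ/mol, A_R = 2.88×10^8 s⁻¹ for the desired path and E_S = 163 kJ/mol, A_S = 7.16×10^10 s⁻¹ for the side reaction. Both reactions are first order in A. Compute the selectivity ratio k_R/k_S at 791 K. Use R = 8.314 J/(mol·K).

0.210

With equal orders, S_{R/S} = k_R/k_S = (A_R/A_S)·exp[(E_S−E_R)/(RT)].
(E_S−E_R)/(RT) = (163−137)×10³/(8.314×791) = 26000/6576 = 3.954.
k_R/k_S = (2.88×10^8/7.16×10^10)·exp(3.954) = 0.004022 × 52.12 = 0.210.
Since E_R < E_S, lowering the temperature improves selectivity toward R.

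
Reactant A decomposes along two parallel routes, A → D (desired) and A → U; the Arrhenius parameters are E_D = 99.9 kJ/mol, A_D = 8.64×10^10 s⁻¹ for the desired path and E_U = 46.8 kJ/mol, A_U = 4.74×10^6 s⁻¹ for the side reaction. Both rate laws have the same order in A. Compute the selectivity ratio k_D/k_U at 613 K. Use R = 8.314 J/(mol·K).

With equal orders, S_{D/U} = k_D/k_U = (A_D/A_U)·exp[(E_U−E_D)/(RT)].
(E_U−E_D)/(RT) = (46.8−99.9)×10³/(8.314×613) = -53100/5096 = -10.42.
k_D/k_U = (8.64×10^10/4.74×10^6)·exp(-10.42) = 18228 × 2.986×10^-5 = 0.544.

0.544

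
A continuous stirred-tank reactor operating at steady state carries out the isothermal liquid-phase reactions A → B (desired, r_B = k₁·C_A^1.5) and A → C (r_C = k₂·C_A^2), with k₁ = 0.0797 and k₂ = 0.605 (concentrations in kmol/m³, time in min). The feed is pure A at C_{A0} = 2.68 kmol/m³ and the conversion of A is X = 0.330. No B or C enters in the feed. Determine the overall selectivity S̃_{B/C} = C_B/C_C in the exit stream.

0.0983

Exit C_A = C_{A0}(1−X) = 2.68×0.670 = 1.796 kmol/m³.
Rates in a CSTR are evaluated at the outlet concentration: r_B = 0.0797×1.796^1.5 = 0.1918, r_C = 0.605×1.796^2 = 1.951.
Overall selectivity = C_B/C_C = r_Bτ/(r_Cτ) = r_B/r_C = 0.0983.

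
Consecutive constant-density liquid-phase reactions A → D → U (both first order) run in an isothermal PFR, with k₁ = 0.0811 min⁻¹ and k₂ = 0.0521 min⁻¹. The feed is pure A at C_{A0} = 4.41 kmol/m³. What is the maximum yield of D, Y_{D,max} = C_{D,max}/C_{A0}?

0.452

At the optimum, C_{D,max}/C_{A0} = (k₁/k₂)^[k₂/(k₂−k₁)].
= (0.0811/0.0521)^(0.0521/(0.0521−0.0811)) = (1.557)^(-1.797) = 0.4516.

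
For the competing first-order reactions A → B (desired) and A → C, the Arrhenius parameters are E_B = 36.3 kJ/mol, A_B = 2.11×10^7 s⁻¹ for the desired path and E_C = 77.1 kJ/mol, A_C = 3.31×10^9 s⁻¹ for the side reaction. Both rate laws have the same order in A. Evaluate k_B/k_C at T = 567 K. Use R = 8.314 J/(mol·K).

36.6

With equal orders, S_{B/C} = k_B/k_C = (A_B/A_C)·exp[(E_C−E_B)/(RT)].
(E_C−E_B)/(RT) = (77.1−36.3)×10³/(8.314×567) = 40800/4714 = 8.655.
k_B/k_C = (2.11×10^7/3.31×10^9)·exp(8.655) = 0.006375 × 5739 = 36.6.
Since E_B < E_C, lowering the temperature improves selectivity toward B.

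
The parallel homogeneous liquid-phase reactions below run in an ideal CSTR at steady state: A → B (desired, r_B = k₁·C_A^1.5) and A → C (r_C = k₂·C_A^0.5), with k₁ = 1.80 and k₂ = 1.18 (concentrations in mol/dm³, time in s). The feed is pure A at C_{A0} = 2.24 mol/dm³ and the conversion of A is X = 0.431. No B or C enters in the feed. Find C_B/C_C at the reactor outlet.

1.94

Exit C_A = C_{A0}(1−X) = 2.24×0.569 = 1.275 mol/dm³.
In a CSTR the entire volume is at exit conditions, so r_B = 1.80×1.275^1.5 = 2.590 and r_C = 1.18×1.275^0.5 = 1.332.
Overall selectivity = C_B/C_C = r_Bτ/(r_Cτ) = r_B/r_C = 1.94.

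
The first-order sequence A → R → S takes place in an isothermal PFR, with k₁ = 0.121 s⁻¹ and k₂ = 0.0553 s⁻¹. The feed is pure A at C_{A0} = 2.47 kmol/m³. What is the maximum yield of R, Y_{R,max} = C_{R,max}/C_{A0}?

Evaluating C_R at τ_opt = ln(k₂/k₁)/(k₂−k₁) gives C_{R,max}/C_{A0} = (k₁/k₂)^[k₂/(k₂−k₁)].
= (0.121/0.0553)^(0.0553/(0.0553−0.121)) = (2.188)^(-0.8417) = 0.5173.

0.517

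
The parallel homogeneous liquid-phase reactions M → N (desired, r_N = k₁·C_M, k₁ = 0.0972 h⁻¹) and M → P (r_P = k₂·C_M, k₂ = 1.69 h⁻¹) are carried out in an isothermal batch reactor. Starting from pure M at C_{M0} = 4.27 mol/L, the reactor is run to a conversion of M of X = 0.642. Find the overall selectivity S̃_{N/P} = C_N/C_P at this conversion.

C_M = C_{M0}(1−X) = 1.529 mol/L.
Both paths are first order in M, so the instantaneous fraction to N is constant: dC_N/d(−C_M) = k₁/(k₁+k₂) = 0.05439.
C_N = 0.05439·(C_{M0}−C_M) = 0.05439×2.741 = 0.149 mol/L.
C_P = (C_{M0}−C_M)−C_N = 2.592 mol/L; S̃_{N/P} = 0.1491/2.592 = 0.0575.

0.0575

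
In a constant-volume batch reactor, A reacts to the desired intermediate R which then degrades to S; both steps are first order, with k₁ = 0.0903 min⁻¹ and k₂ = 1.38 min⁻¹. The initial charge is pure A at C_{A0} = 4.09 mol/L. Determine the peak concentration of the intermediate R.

Evaluating C_R at t_opt = ln(k₂/k₁)/(k₂−k₁) gives C_{R,max}/C_{A0} = (k₁/k₂)^[k₂/(k₂−k₁)].
= (0.0903/1.38)^(1.38/(1.38−0.0903)) = (0.06543)^(1.070) = 0.05406.
C_{R,max} = 0.05406×4.09 = 0.221 mol/L.

0.221 mol/L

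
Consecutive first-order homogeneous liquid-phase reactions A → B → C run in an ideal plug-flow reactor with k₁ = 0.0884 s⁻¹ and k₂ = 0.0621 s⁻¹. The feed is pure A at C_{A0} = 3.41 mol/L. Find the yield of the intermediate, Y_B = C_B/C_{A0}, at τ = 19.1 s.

0.405

Solving the coupled first-order balances gives C_B(τ) = [k₁/(k₂−k₁)]·C_{A0}·(e^(−k₁τ) − e^(−k₂τ)).
e^(−k₁τ) = e^(−0.0884×19.1) = e^(−1.688) = 0.1848; e^(−k₂τ) = e^(−1.186) = 0.3054.
C_B = 0.0884×3.41/(0.0621−0.0884) × (0.1848−0.3054) = (-11.46)×(-0.1206) = 1.382 mol/L.
Y_B = C_B/C_{A0} = 1.382/3.41 = 0.405.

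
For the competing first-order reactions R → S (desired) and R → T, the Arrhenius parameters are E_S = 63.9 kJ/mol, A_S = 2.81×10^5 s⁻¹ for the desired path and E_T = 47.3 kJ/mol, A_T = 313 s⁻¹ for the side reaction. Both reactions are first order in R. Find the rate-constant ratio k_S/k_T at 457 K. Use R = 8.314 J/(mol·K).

With equal orders, S_{S/T} = k_S/k_T = (A_S/A_T)·exp[(E_T−E_S)/(RT)].
(E_T−E_S)/(RT) = (47.3−63.9)×10³/(8.314×457) = -16600/3799 = -4.369.
k_S/k_T = (2.81×10^5/313)·exp(-4.369) = 897.8 × 0.01266 = 11.4.
Since E_S > E_T, raising the temperature improves selectivity toward S.

11.4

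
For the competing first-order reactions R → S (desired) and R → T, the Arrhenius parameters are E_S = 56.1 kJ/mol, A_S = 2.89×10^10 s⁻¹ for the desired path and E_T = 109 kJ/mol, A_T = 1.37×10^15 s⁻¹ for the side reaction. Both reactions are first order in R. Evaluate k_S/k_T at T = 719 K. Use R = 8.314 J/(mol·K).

Since both paths have the same order in R, the concentration cancels and S_{S/T} = k_S/k_T = (A_S/A_T)·exp[(E_T−E_S)/(RT)].
(E_T−E_S)/(RT) = (109−56.1)×10³/(8.314×719) = 52900/5978 = 8.849.
k_S/k_T = (2.89×10^10/1.37×10^15)·exp(8.849) = 2.109×10^-5 × 6971 = 0.147.

0.147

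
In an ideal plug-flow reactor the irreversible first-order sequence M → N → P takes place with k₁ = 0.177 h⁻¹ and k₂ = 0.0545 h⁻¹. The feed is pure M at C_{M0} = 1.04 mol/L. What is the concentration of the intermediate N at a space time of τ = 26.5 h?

Solving the coupled first-order balances gives C_N(τ) = [k₁/(k₂−k₁)]·C_{M0}·(e^(−k₁τ) − e^(−k₂τ)).
e^(−k₁τ) = e^(−0.177×26.5) = e^(−4.691) = 0.009182; e^(−k₂τ) = e^(−1.444) = 0.2359.
C_N = 0.177×1.04/(0.0545−0.177) × (0.009182−0.2359) = (-1.503)×(-0.2267) = 0.3407 mol/L.

0.341 mol/L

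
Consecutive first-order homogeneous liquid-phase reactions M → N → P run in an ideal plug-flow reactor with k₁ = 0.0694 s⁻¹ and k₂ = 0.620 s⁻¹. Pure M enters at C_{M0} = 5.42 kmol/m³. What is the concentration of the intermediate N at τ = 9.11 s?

0.361 kmol/m³

For first-order series with pure M initially, C_N(τ) = k₁C_{M0}/(k₂−k₁)·(e^(−k₁τ) − e^(−k₂τ)).
e^(−k₁τ) = e^(−0.0694×9.11) = e^(−0.6322) = 0.5314; e^(−k₂τ) = e^(−5.648) = 0.003524.
C_N = 0.0694×5.42/(0.620−0.0694) × (0.5314−0.003524) = 0.6832×0.5279 = 0.3606 kmol/m³.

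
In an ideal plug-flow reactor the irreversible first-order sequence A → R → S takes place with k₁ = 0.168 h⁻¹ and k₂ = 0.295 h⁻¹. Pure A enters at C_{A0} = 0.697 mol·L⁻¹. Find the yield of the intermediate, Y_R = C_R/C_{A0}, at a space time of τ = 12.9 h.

Solving the coupled first-order balances gives C_R(τ) = [k₁/(k₂−k₁)]·C_{A0}·(e^(−k₁τ) − e^(−k₂τ)).
e^(−k₁τ) = e^(−0.168×12.9) = e^(−2.167) = 0.1145; e^(−k₂τ) = e^(−3.805) = 0.02225.
C_R = 0.168×0.697/(0.295−0.168) × (0.1145−0.02225) = 0.9220×0.09225 = 0.08506 mol·L⁻¹.
Y_R = C_R/C_{A0} = 0.08506/0.697 = 0.122.

0.122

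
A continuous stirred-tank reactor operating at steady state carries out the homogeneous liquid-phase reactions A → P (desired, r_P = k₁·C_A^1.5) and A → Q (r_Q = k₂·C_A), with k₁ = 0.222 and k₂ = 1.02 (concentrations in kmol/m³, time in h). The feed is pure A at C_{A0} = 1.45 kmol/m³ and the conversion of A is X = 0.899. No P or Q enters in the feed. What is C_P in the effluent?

0.100 kmol/m³

Exit C_A = C_{A0}(1−X) = 1.45×0.101 = 0.1464 kmol/m³.
A CSTR operates uniformly at the exit composition, giving r_P = 0.01244 and r_Q = 0.1494 (each k·C_A^n at C_A = 0.1464).
Fraction of consumed A going to P: r_P/(r_P+r_Q) = 0.07689.
C_P = 0.07689·C_{A0}·X = 0.07689×1.45×0.899 = 0.100 kmol/m³.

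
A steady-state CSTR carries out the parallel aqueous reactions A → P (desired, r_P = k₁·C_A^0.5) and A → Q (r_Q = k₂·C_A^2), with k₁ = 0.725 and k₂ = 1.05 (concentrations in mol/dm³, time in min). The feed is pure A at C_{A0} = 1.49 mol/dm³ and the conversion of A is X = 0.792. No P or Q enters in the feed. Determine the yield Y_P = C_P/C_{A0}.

Exit C_A = C_{A0}(1−X) = 1.49×0.208 = 0.3099 mol/dm³.
In a CSTR the entire volume is at exit conditions, so r_P = 0.725×0.3099^0.5 = 0.4036 and r_Q = 1.05×0.3099^2 = 0.1009.
Fraction of consumed A going to P: r_P/(r_P+r_Q) = 0.8001.
C_P = 0.8001·C_{A0}·X = 0.8001×1.49×0.792 = 0.944 mol/dm³; Y_P = C_P/C_{A0} = 0.634.

0.634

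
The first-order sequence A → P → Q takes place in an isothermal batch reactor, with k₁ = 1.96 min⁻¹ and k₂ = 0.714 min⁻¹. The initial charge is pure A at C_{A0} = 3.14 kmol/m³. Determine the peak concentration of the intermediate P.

1.76 kmol/m³

Evaluating C_P at t_opt = ln(k₂/k₁)/(k₂−k₁) gives C_{P,max}/C_{A0} = (k₁/k₂)^[k₂/(k₂−k₁)].
= (1.96/0.714)^(0.714/(0.714−1.96)) = (2.745)^(-0.5730) = 0.5606.
C_{P,max} = 0.5606×3.14 = 1.76 kmol/m³.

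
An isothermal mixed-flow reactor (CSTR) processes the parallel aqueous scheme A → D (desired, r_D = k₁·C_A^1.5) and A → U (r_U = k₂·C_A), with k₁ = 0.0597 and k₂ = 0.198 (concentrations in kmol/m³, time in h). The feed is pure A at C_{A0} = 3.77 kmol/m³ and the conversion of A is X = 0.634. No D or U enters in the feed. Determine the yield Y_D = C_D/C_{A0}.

Exit C_A = C_{A0}(1−X) = 3.77×0.366 = 1.380 kmol/m³.
In a CSTR the entire volume is at exit conditions, so r_D = 0.0597×1.380^1.5 = 0.09676 and r_U = 0.198×1.380 = 0.2732.
Fraction of consumed A going to D: r_D/(r_D+r_U) = 0.2615.
C_D = 0.2615·C_{A0}·X = 0.2615×3.77×0.634 = 0.625 kmol/m³; Y_D = C_D/C_{A0} = 0.166.

0.166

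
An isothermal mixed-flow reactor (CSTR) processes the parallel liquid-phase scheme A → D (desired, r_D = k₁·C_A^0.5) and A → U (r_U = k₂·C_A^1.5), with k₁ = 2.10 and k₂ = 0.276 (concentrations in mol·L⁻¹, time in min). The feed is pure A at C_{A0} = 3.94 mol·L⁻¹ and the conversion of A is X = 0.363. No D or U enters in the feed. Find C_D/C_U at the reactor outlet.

3.03

Exit C_A = C_{A0}(1−X) = 3.94×0.637 = 2.510 mol·L⁻¹.
Rates in a CSTR are evaluated at the outlet concentration: r_D = 2.10×2.510^0.5 = 3.327, r_U = 0.276×2.510^1.5 = 1.097.
Overall selectivity = C_D/C_U = r_Dτ/(r_Uτ) = r_D/r_U = 3.03.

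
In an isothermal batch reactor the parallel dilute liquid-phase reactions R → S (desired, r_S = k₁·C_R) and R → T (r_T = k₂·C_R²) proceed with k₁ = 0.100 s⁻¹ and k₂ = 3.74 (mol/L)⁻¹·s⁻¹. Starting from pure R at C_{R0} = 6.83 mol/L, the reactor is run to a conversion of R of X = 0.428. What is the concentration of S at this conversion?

C_R = C_{R0}(1−X) = 3.907 mol/L.
Along a PFR/batch, dC_S/dC_R = −r_S/(r_S+r_T) = −k₁/(k₁+k₂·C_R).
Integrating from C_{R0} to C_R: C_S = (0.100/3.74)·ln[(0.100+3.74·6.83)/(0.100+3.74·3.91)] = 0.02674·ln(25.64/14.71) = 0.01486 mol/L.

0.0149 mol/L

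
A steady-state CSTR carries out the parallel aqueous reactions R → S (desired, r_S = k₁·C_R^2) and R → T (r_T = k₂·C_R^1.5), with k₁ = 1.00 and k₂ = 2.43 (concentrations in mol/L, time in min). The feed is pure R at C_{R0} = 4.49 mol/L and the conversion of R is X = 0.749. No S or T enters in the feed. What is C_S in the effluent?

Exit C_R = C_{R0}(1−X) = 4.49×0.251 = 1.127 mol/L.
In a CSTR the entire volume is at exit conditions, so r_S = 1.00×1.127^2 = 1.270 and r_T = 2.43×1.127^1.5 = 2.907.
Fraction of consumed R going to S: r_S/(r_S+r_T) = 0.3040.
C_S = 0.3040·C_{R0}·X = 0.3040×4.49×0.749 = 1.02 mol/L.

1.02 mol/L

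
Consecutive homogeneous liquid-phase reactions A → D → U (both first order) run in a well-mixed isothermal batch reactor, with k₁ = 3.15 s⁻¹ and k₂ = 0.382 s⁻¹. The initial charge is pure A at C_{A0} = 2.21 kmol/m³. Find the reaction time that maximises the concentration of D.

0.762 s

Setting dC_D/dt = 0 gives t_opt = ln(k₂/k₁)/(k₂−k₁).
= ln(0.382/3.15)/(0.382−3.15) = ln(0.1213)/-2.768 = -2.110/-2.768 = 0.762 s.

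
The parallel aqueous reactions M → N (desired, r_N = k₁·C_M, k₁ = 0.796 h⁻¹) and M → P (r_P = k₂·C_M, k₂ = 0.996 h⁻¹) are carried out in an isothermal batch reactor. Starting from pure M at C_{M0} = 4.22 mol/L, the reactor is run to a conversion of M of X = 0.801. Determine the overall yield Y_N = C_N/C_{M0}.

C_M = C_{M0}(1−X) = 0.8398 mol/L.
Both paths are first order in M, so the instantaneous fraction to N is constant: dC_N/d(−C_M) = k₁/(k₁+k₂) = 0.4442.
C_N = 0.4442·(C_{M0}−C_M) = 0.4442×3.380 = 1.50 mol/L.
Y_N = C_N/C_{M0} = 1.501/4.22 = 0.356.

0.356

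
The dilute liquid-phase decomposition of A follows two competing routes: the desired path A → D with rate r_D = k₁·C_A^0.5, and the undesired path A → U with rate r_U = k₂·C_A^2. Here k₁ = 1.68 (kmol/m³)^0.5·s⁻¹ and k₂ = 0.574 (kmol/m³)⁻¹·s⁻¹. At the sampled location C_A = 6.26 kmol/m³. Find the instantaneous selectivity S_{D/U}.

S_{D/U} = r_D/r_U = (k₁·C_A^0.5)/(k₂·C_A^2) = (k₁/k₂)·C_A^-1.5.
= (1.68×6.260^0.5) / (0.574×6.260^2) = 4.203/22.49 = 0.187.

0.187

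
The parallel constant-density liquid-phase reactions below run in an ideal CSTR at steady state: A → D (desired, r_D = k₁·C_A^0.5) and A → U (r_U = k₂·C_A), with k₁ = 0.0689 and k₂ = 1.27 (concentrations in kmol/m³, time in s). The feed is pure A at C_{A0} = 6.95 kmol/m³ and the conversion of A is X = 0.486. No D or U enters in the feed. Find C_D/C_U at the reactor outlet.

Exit C_A = C_{A0}(1−X) = 6.95×0.514 = 3.572 kmol/m³.
A CSTR operates uniformly at the exit composition, giving r_D = 0.1302 and r_U = 4.537 (each k·C_A^n at C_A = 3.572).
Overall selectivity = C_D/C_U = r_Dτ/(r_Uτ) = r_D/r_U = 0.0287.

0.0287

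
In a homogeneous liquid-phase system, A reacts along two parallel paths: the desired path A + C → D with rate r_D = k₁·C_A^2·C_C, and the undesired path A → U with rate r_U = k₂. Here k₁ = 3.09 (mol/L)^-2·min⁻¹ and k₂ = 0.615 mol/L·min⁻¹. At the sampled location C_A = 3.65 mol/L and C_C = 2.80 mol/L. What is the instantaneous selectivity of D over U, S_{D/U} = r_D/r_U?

S_{D/U} = r_D/r_U = (k₁·C_A^2·C_C)/(k₂) = (k₁/k₂)·C_A^2·C_C.
= (3.09×3.650^2×2.800) / (0.615) = 115.3/0.6150 = 187.

187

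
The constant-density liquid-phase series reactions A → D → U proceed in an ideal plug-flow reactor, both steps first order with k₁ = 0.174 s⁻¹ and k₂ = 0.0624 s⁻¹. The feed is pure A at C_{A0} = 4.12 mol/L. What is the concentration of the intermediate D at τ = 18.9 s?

1.74 mol/L

Solving the coupled first-order balances gives C_D(τ) = [k₁/(k₂−k₁)]·C_{A0}·(e^(−k₁τ) − e^(−k₂τ)).
e^(−k₁τ) = e^(−0.174×18.9) = e^(−3.289) = 0.03731; e^(−k₂τ) = e^(−1.179) = 0.3075.
C_D = 0.174×4.12/(0.0624−0.174) × (0.03731−0.3075) = (-6.424)×(-0.2702) = 1.735 mol/L.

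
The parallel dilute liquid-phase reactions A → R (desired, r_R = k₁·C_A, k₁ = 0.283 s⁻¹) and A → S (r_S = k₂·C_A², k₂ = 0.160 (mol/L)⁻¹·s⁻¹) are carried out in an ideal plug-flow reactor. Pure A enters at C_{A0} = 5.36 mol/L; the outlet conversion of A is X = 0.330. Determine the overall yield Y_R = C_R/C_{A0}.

0.0941

C_A = C_{A0}(1−X) = 3.591 mol/L.
Along a PFR/batch, dC_R/dC_A = −r_R/(r_R+r_S) = −k₁/(k₁+k₂·C_A).
Integrating from C_{A0} to C_A: C_R = (0.283/0.160)·ln[(0.283+0.160·5.36)/(0.283+0.160·3.59)] = 1.769·ln(1.141/0.8576) = 0.5044 mol/L.
Y_R = C_R/C_{A0} = 0.5044/5.36 = 0.0941.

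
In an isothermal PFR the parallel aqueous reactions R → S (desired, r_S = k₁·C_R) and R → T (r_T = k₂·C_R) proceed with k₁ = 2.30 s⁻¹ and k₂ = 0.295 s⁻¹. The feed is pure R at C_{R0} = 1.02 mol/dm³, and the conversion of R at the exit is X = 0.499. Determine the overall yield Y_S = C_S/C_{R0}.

0.442

C_R = C_{R0}(1−X) = 0.5110 mol/dm³.
Both paths are first order in R, so the instantaneous fraction to S is constant: dC_S/d(−C_R) = k₁/(k₁+k₂) = 0.8863.
C_S = 0.8863·(C_{R0}−C_R) = 0.8863×0.5090 = 0.451 mol/dm³.
Y_S = C_S/C_{R0} = 0.4511/1.02 = 0.442.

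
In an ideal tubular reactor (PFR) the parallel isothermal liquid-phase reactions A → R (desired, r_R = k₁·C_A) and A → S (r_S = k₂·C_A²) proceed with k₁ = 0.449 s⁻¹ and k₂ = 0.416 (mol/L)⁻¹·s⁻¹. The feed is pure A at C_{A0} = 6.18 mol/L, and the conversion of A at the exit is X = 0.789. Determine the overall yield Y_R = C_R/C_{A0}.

C_A = C_{A0}(1−X) = 1.304 mol/L.
Along a PFR/batch, dC_R/dC_A = −r_R/(r_R+r_S) = −k₁/(k₁+k₂·C_A).
Integrating from C_{A0} to C_A: C_R = (0.449/0.416)·ln[(0.449+0.416·6.18)/(0.449+0.416·1.30)] = 1.079·ln(3.020/0.9915) = 1.202 mol/L.
Y_R = C_R/C_{A0} = 1.202/6.18 = 0.195.

0.195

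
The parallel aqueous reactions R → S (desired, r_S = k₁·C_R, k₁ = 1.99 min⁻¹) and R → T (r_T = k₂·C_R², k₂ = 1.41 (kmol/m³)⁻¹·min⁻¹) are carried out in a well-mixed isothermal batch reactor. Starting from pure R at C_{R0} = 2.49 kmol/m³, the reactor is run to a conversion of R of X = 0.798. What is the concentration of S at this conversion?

C_R = C_{R0}(1−X) = 0.5030 kmol/m³.
Along a PFR/batch, dC_S/dC_R = −r_S/(r_S+r_T) = −k₁/(k₁+k₂·C_R).
Integrating from C_{R0} to C_R: C_S = (1.99/1.41)·ln[(1.99+1.41·2.49)/(1.99+1.41·0.503)] = 1.411·ln(5.501/2.699) = 1.005 kmol/m³.

1.00 kmol/m³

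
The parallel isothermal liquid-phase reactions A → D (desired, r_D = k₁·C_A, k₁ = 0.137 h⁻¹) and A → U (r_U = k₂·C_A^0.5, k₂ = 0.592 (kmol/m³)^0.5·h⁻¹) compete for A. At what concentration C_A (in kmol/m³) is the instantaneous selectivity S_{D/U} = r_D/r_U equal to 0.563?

S_{D/U} = (k₁/k₂)·C_A^0.5 ⇒ C_A = (S·k₂/k₁)^(2).
= (0.563×0.592/0.137)^(2) = (2.433)^(2) = 5.92 kmol/m³.

5.92 kmol/m³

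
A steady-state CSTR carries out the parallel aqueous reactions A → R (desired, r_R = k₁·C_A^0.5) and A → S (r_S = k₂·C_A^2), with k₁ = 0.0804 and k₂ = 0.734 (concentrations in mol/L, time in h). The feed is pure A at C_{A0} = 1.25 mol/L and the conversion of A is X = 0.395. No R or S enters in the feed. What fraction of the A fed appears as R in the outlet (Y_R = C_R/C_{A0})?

Exit C_A = C_{A0}(1−X) = 1.25×0.605 = 0.7562 mol/L.
In a CSTR the entire volume is at exit conditions, so r_R = 0.0804×0.7562^0.5 = 0.06992 and r_S = 0.734×0.7562^2 = 0.4198.
Fraction of consumed A going to R: r_R/(r_R+r_S) = 0.1428.
C_R = 0.1428·C_{A0}·X = 0.1428×1.25×0.395 = 0.0705 mol/L; Y_R = C_R/C_{A0} = 0.0564.

0.0564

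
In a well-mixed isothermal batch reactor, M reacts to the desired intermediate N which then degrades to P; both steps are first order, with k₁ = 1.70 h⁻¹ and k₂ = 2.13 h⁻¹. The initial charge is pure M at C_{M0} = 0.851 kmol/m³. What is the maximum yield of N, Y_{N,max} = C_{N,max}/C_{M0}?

For a first-order series the maximum intermediate yield is C_{N,max}/C_{M0} = (k₁/k₂)^[k₂/(k₂−k₁)].
= (1.70/2.13)^(2.13/(2.13−1.70)) = (0.7981)^(4.953) = 0.3273.

0.327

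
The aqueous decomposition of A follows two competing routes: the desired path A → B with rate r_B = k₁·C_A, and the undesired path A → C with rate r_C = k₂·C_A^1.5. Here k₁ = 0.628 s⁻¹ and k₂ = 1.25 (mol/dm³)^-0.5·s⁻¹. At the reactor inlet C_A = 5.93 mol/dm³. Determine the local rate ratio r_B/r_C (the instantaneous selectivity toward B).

0.206

S_{B/C} = r_B/r_C = (k₁·C_A)/(k₂·C_A^1.5) = (k₁/k₂)·C_A^-0.5.
= (0.628×5.930) / (1.25×5.930^1.5) = 3.724/18.05 = 0.206.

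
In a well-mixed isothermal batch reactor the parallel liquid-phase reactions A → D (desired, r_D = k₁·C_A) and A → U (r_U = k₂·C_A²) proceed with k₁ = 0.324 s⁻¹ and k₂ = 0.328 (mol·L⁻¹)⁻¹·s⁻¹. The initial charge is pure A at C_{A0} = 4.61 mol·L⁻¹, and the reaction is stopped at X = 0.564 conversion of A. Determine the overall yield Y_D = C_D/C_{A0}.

0.134

C_A = C_{A0}(1−X) = 2.010 mol·L⁻¹.
Along a PFR/batch, dC_D/dC_A = −r_D/(r_D+r_U) = −k₁/(k₁+k₂·C_A).
Integrating from C_{A0} to C_A: C_D = (0.324/0.328)·ln[(0.324+0.328·4.61)/(0.324+0.328·2.01)] = 0.9878·ln(1.836/0.9833) = 0.6169 mol·L⁻¹.
Y_D = C_D/C_{A0} = 0.6169/4.61 = 0.134.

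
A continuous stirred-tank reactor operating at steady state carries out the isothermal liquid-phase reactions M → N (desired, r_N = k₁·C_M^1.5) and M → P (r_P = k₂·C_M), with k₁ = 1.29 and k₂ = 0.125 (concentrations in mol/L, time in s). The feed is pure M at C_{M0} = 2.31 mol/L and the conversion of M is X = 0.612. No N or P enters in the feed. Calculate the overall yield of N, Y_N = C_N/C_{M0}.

Exit C_M = C_{M0}(1−X) = 2.31×0.388 = 0.8963 mol/L.
In a CSTR the entire volume is at exit conditions, so r_N = 1.29×0.8963^1.5 = 1.095 and r_P = 0.125×0.8963 = 0.1120.
Fraction of consumed M going to N: r_N/(r_N+r_P) = 0.9072.
C_N = 0.9072·C_{M0}·X = 0.9072×2.31×0.612 = 1.28 mol/L; Y_N = C_N/C_{M0} = 0.555.

0.555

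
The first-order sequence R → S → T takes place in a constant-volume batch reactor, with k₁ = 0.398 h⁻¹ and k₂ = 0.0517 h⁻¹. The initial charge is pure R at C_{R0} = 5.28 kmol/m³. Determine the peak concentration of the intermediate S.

Evaluating C_S at t_opt = ln(k₂/k₁)/(k₂−k₁) gives C_{S,max}/C_{R0} = (k₁/k₂)^[k₂/(k₂−k₁)].
= (0.398/0.0517)^(0.0517/(0.0517−0.398)) = (7.698)^(-0.1493) = 0.7373.
C_{S,max} = 0.7373×5.28 = 3.89 kmol/m³.

3.89 kmol/m³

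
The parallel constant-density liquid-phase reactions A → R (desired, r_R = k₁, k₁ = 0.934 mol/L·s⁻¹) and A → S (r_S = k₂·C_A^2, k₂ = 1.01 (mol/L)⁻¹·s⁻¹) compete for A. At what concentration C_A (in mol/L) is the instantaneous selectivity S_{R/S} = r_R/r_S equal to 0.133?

2.64 mol/L

S_{R/S} = (k₁/k₂)·C_A^-2 ⇒ C_A = (S·k₂/k₁)^(-0.5).
= (0.133×1.01/0.934)^(-0.5) = (0.1438)^(-0.5) = 2.64 mol/L.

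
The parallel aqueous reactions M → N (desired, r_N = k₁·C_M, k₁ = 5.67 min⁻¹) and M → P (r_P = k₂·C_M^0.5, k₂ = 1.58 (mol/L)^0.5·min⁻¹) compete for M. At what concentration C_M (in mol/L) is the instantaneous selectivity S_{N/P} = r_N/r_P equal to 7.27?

S_{N/P} = (k₁/k₂)·C_M^0.5 ⇒ C_M = (S·k₂/k₁)^(2).
= (7.27×1.58/5.67)^(2) = (2.026)^(2) = 4.10 mol/L.

4.10 mol/L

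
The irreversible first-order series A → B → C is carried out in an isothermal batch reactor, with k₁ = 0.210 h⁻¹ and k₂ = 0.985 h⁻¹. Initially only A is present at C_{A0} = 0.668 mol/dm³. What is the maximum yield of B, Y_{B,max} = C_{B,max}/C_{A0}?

Evaluating C_B at t_opt = ln(k₂/k₁)/(k₂−k₁) gives C_{B,max}/C_{A0} = (k₁/k₂)^[k₂/(k₂−k₁)].
= (0.210/0.985)^(0.985/(0.985−0.210)) = (0.2132)^(1.271) = 0.1403.

0.140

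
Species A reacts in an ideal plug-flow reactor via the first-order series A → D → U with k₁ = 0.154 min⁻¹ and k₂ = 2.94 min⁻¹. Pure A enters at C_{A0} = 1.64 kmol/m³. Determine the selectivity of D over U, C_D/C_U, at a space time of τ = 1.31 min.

The intermediate concentration in a first-order A→B→C sequence is C_D = k₁C_{A0}(e^(−k₁τ) − e^(−k₂τ))/(k₂−k₁).
e^(−k₁τ) = e^(−0.154×1.31) = e^(−0.2017) = 0.8173; e^(−k₂τ) = e^(−3.851) = 0.02125.
C_D = 0.154×1.64/(2.94−0.154) × (0.8173−0.02125) = 0.09065×0.7961 = 0.07217 kmol/m³.
C_A = C_{A0}e^(−k₁τ) = 1.340 kmol/m³, so C_U = C_{A0}−C_A−C_D = 0.2275 kmol/m³; C_D/C_U = 0.317.

0.317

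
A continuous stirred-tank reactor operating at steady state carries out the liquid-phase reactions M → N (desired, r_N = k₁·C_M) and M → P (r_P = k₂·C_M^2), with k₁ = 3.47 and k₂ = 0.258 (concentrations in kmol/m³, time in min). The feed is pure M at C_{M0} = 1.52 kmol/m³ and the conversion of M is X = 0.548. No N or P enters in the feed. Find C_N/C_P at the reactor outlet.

19.6

Exit C_M = C_{M0}(1−X) = 1.52×0.452 = 0.6870 kmol/m³.
In a CSTR the entire volume is at exit conditions, so r_N = 3.47×0.6870 = 2.384 and r_P = 0.258×0.6870^2 = 0.1218.
Overall selectivity = C_N/C_P = r_Nτ/(r_Pτ) = r_N/r_P = 19.6.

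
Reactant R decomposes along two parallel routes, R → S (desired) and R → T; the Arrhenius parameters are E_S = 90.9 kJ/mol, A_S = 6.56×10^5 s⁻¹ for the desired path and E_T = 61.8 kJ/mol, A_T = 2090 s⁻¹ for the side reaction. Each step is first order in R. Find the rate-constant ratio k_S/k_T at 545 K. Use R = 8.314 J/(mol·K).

0.510

Since both paths have the same order in R, the concentration cancels and S_{S/T} = k_S/k_T = (A_S/A_T)·exp[(E_T−E_S)/(RT)].
(E_T−E_S)/(RT) = (61.8−90.9)×10³/(8.314×545) = -29100/4531 = -6.422.
k_S/k_T = (6.56×10^5/2090)·exp(-6.422) = 313.9 × 0.001625 = 0.510.
Since E_S > E_T, raising the temperature improves selectivity toward S.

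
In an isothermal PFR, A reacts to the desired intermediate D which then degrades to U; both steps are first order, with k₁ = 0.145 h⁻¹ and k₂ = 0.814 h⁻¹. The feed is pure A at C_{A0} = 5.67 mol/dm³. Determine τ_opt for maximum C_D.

For first-order series the maximum of C_D occurs at τ_opt = ln(k₂/k₁)/(k₂−k₁).
= ln(0.814/0.145)/(0.814−0.145) = ln(5.614)/0.6690 = 1.725/0.6690 = 2.58 h.

2.58 h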